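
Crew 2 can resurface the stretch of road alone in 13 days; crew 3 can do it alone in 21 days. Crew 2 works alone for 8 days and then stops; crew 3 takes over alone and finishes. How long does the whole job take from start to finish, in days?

In 8 days crew 2 does 8/13 of the job, leaving 5/13.
Crew 3 works at 1/21 per day, so finishing takes 5/13 ÷ 1/21 = 105/13 days.
Total time = 8 + 105/13 = 209/13 days.

209/13 days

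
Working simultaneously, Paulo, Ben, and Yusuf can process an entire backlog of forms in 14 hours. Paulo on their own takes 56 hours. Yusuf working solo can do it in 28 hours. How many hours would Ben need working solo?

Combined rate is 1/14 per hour.
Known contribution: 1/56 + 1/28 = (1 + 2)/56 = 3/56 per hour.
So Ben's rate is 1/14 − 3/56 = 1/56, meaning 56 hours alone.

56 hours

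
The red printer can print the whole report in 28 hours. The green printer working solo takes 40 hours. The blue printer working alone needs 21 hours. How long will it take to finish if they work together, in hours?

120/13 hours

Combined rate: 1/28 + 1/40 + 1/21 = (30 + 21 + 40)/840 = 91/840 = 13/120 per hour.
Time = 1 ÷ (13/120) = 120/13 hours.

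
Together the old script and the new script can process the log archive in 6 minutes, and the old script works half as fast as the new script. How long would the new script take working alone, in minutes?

9 minutes

Let the new script's rate be r; then the old script's rate is (1/2)r, so together (1/2 + 1)r = (3/2)r = 1/6.
Thus r = 1/9 per minute.
The new script alone: 9 minutes; the old script alone: 18 minutes.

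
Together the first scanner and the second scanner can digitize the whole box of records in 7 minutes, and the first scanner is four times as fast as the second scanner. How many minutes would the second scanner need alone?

35 minutes

Let the second scanner's rate be r; then the first scanner's rate is 4r, so together (4 + 1)r = 5r = 1/7.
Thus r = 1/35 per minute.
The second scanner alone: 35 minutes; the first scanner alone: 35/4 minutes.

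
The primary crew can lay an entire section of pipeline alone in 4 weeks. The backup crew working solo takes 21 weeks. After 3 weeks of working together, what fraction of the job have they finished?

25/28

Combined rate: 1/4 + 1/21 = (21 + 4)/84 = 25/84 per week.
In 3 weeks they complete 3·25/84 = 25/28 of the job.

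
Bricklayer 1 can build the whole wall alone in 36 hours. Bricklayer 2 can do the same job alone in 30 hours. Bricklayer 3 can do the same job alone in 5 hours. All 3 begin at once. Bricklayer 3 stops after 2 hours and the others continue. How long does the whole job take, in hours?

In the first 2 hours the combined rate is 47/180, so 47/90 of the job is done, leaving 43/90.
After Bricklayer 3 leaves the rate is 11/180 per hour; the remaining 43/90 takes 86/11 hours.
Total = 2 + 86/11 = 108/11 hours.

108/11 hours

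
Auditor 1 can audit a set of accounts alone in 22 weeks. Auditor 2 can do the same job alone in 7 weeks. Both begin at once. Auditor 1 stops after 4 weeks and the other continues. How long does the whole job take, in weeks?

63/11 weeks

In the first 4 weeks the combined rate is 29/154, so 58/77 of the job is done, leaving 19/77.
After auditor 1 leaves the rate is 1/7 per week; the remaining 19/77 takes 19/11 weeks.
Total = 4 + 19/11 = 63/11 weeks.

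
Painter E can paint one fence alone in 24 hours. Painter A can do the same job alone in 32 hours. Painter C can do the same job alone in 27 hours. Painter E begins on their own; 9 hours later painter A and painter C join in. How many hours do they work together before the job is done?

In the first 9 hours painter E alone does 9/24 = 3/8 of the job, leaving 5/8.
Once everyone is working, combined rate: 1/24 + 1/32 + 1/27 = (36 + 27 + 32)/864 = 95/864 per hour.
Remaining 5/8 at 95/864 per hour takes 108/19 hours.

108/19 hours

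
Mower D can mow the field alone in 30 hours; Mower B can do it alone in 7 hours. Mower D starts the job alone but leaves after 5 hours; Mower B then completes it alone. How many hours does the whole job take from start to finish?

In 5 hours Mower D does 5/30 = 1/6 of the job, leaving 5/6.
Mower B works at 1/7 per hour, so finishing takes 5/6 ÷ 1/7 = 35/6 hours.
Total time = 5 + 35/6 = 65/6 hours.

65/6 hours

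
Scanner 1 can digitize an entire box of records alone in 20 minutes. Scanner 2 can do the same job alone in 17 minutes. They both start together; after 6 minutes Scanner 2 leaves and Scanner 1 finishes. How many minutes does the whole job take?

220/17 minutes

In the first 6 minutes the combined rate is 37/340, so 111/170 of the job is done, leaving 59/170.
After Scanner 2 leaves the rate is 1/20 per minute; the remaining 59/170 takes 118/17 minutes.
Total = 6 + 118/17 = 220/17 minutes.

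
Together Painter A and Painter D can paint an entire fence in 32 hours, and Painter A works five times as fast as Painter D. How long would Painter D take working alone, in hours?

192 hours

Let Painter D's rate be r; then Painter A's rate is 5r, so together (5 + 1)r = 6r = 1/32.
Thus r = 1/192 per hour.
Painter D alone: 192 hours; Painter A alone: 192/5 hours.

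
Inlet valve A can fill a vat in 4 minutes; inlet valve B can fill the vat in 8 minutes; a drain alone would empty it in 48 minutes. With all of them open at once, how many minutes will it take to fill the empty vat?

48/17 minutes

Net rate = 1/4 + 1/8 − 1/48 = (12 + 6 − 1)/48 = 17/48 per minute.
Filling time = 1 ÷ (17/48) = 48/17 minutes.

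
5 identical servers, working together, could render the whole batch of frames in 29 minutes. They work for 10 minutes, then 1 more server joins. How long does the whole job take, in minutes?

One server does 1/145 of the job per minute.
After 10 minutes with 5 servers, 10/29 is done (19/29 left).
With 6 servers the rate is 6/145, so the rest takes 19/29 ÷ 6/145 = 95/6 minutes.
Total = 10 + 95/6 = 155/6 minutes.

155/6 minutes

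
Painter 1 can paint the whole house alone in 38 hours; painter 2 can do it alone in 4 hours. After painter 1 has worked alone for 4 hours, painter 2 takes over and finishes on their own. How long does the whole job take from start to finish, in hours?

In 4 hours painter 1 does 4/38 = 2/19 of the job, leaving 17/19.
Painter 2 works at 1/4 per hour, so finishing takes 17/19 ÷ 1/4 = 68/19 hours.
Total time = 4 + 68/19 = 144/19 hours.

144/19 hours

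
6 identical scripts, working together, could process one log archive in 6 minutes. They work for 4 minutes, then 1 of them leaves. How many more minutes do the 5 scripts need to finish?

12/5 minutes

One script does 1/36 of the job per minute.
After 4 minutes with 6 scripts, 2/3 is done (1/3 left).
With 5 scripts the rate is 5/36, so the rest takes 1/3 ÷ 5/36 = 12/5 minutes.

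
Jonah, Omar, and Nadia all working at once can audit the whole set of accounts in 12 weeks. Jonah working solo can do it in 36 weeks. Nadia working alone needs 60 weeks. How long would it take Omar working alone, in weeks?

Combined rate is 1/12 per week.
Known contribution: 1/36 + 1/60 = (5 + 3)/180 = 8/180 = 2/45 per week.
So Omar's rate is 1/12 − 2/45 = 7/180, meaning 180/7 weeks alone.

180/7 weeks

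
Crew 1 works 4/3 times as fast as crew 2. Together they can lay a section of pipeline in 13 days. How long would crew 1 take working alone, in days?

91/4 days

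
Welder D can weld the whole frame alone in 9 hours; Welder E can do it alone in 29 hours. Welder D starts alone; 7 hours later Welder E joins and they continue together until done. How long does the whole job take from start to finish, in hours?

162/19 hours

In 7 hours Welder D does 7/9 of the job, leaving 2/9.
Welder D and Welder E together work at 38/261 per hour, so finishing takes 2/9 ÷ 38/261 = 29/19 hours.
Total time = 7 + 29/19 = 162/19 hours.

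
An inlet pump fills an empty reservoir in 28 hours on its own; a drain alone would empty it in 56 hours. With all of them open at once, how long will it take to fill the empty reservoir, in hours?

56 hours

Net rate = 1/28 − 1/56 = (2 − 1)/56 = 1/56 per hour.
Filling time = 1 ÷ (1/56) = 56 hours.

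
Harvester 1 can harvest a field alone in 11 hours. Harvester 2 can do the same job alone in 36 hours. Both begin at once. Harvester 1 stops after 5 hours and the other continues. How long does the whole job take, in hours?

In the first 5 hours the combined rate is 47/396, so 235/396 of the job is done, leaving 161/396.
After harvester 1 leaves the rate is 1/36 per hour; the remaining 161/396 takes 161/11 hours.
Total = 5 + 161/11 = 216/11 hours.

216/11 hours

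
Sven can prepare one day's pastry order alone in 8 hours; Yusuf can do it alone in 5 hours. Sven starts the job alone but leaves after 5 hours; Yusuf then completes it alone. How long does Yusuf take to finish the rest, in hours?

15/8 hours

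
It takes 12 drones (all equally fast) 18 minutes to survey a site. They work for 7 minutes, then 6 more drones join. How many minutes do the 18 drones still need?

One drone does 1/216 of the job per minute.
After 7 minutes with 12 drones, 7/18 is done (11/18 left).
With 18 drones the rate is 18/216 = 1/12, so the rest takes 11/18 ÷ 1/12 = 22/3 minutes.

22/3 minutes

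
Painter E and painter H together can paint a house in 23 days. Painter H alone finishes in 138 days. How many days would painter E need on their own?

138/5 days

Combined rate is 1/23 per day.
Known contribution: 1/138 per day.
So painter E's rate is 1/23 − 1/138 = 5/138, meaning 138/5 days alone.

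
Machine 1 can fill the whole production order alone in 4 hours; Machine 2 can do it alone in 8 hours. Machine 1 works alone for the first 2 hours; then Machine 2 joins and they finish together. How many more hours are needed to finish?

4/3 hours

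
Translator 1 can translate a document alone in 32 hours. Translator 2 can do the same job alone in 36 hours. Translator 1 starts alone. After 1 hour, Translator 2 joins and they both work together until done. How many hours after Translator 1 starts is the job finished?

296/17 hours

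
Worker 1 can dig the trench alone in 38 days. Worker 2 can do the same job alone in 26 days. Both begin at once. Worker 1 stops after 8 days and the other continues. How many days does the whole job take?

In the first 8 days the combined rate is 16/247, so 128/247 of the job is done, leaving 119/247.
After worker 1 leaves the rate is 1/26 per day; the remaining 119/247 takes 238/19 days.
Total = 8 + 238/19 = 390/19 days.

390/19 days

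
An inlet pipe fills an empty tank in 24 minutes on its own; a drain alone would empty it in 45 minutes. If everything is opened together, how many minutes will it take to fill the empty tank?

360/7 minutes

Net rate = 1/24 − 1/45 = (15 − 8)/360 = 7/360 per minute.
Filling time = 1 ÷ (7/360) = 360/7 minutes.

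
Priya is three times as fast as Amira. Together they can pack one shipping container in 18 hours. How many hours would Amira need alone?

72 hours

Let Amira's rate be r; then Priya's rate is 3r, so together (3 + 1)r = 4r = 1/18.
Thus r = 1/72 per hour.
Amira alone: 72 hours; Priya alone: 24 hours.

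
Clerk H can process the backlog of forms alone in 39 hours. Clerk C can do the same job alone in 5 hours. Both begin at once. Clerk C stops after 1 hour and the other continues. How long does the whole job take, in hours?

In the first 1 hour the combined rate is 44/195, so 44/195 of the job is done, leaving 151/195.
After Clerk C leaves the rate is 1/39 per hour; the remaining 151/195 takes 151/5 hours.
Total = 1 + 151/5 = 156/5 hours.

156/5 hours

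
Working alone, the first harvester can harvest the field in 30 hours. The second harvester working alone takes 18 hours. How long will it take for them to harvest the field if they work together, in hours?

Combined rate: 1/30 + 1/18 = (3 + 5)/90 = 8/90 = 4/45 per hour.
Time = 1 ÷ (4/45) = 45/4 hours.

45/4 hours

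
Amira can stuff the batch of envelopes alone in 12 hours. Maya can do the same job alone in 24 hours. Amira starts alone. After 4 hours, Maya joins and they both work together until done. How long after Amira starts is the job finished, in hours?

28/3 hours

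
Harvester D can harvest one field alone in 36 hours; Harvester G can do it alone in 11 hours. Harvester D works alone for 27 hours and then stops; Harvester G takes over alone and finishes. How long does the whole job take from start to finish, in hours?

119/4 hours

In 27 hours Harvester D does 27/36 = 3/4 of the job, leaving 1/4.
Harvester G works at 1/11 per hour, so finishing takes 1/4 ÷ 1/11 = 11/4 hours.
Total time = 27 + 11/4 = 119/4 hours.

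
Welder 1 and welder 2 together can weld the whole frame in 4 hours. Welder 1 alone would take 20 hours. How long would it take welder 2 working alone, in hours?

Combined rate is 1/4 per hour.
Known contribution: 1/20 per hour.
So welder 2's rate is 1/4 − 1/20 = 1/5, meaning 5 hours alone.

5 hours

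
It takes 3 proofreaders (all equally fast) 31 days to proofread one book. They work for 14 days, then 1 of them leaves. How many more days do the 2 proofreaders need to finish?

51/2 days

One proofreader does 1/93 of the job per day.
After 14 days with 3 proofreaders, 14/31 is done (17/31 left).
With 2 proofreaders the rate is 2/93, so the rest takes 17/31 ÷ 2/93 = 51/2 days.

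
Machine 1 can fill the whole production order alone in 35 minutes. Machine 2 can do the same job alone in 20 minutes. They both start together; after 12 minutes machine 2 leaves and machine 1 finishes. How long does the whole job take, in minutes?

14 minutes

In the first 12 minutes the combined rate is 11/140, so 33/35 of the job is done, leaving 2/35.
After machine 2 leaves the rate is 1/35 per minute; the remaining 2/35 takes 2 minutes.
Total = 12 + 2 = 14 minutes.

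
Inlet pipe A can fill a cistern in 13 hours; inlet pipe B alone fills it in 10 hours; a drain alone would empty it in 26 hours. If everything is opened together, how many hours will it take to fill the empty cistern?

65/9 hours

Net rate = 1/13 + 1/10 − 1/26 = (10 + 13 − 5)/130 = 18/130 = 9/65 per hour.
Filling time = 1 ÷ (9/65) = 65/9 hours.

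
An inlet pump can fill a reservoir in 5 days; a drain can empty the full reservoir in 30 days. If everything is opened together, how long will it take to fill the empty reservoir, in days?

Net rate = 1/5 − 1/30 = (6 − 1)/30 = 5/30 = 1/6 per day.
Filling time = 1 ÷ (1/6) = 6 days.

6 days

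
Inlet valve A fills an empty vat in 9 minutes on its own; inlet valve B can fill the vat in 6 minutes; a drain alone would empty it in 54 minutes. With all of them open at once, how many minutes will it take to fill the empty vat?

27/7 minutes

Net rate = 1/9 + 1/6 − 1/54 = (6 + 9 − 1)/54 = 14/54 = 7/27 per minute.
Filling time = 1 ÷ (7/27) = 27/7 minutes.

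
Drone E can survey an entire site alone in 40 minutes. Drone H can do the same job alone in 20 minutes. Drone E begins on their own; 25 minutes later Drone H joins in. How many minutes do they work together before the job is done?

5 minutes

In the first 25 minutes Drone E alone does 25/40 = 5/8 of the job, leaving 3/8.
Once everyone is working, combined rate: 1/40 + 1/20 = (1 + 2)/40 = 3/40 per minute.
Remaining 3/8 at 3/40 per minute takes 5 minutes.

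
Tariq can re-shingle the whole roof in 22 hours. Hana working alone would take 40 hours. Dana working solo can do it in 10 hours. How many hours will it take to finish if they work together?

88/15 hours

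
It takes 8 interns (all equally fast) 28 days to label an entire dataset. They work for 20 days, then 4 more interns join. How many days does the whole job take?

One intern does 1/224 of the job per day.
After 20 days with 8 interns, 5/7 is done (2/7 left).
With 12 interns the rate is 12/224 = 3/56, so the rest takes 2/7 ÷ 3/56 = 16/3 days.
Total = 20 + 16/3 = 76/3 days.

76/3 days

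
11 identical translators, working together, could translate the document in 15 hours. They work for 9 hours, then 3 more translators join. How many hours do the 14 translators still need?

33/7 hours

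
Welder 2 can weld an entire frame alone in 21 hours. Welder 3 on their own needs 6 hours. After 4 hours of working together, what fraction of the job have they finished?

6/7

Combined rate: 1/21 + 1/6 = (2 + 7)/42 = 9/42 = 3/14 per hour.
In 4 hours they complete 4·3/14 = 6/7 of the job.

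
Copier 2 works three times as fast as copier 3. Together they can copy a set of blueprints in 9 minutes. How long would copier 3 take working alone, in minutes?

36 minutes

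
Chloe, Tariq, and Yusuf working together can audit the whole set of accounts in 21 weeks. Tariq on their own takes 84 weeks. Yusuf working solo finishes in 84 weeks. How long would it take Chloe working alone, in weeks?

Combined rate is 1/21 per week.
Known contribution: 1/84 + 1/84 = (1 + 1)/84 = 2/84 = 1/42 per week.
So Chloe's rate is 1/21 − 1/42 = 1/42, meaning 42 weeks alone.

42 weeks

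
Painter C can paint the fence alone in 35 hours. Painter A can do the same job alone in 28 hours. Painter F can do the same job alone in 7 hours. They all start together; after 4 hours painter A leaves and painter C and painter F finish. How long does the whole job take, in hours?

5 hours

In the first 4 hours the combined rate is 29/140, so 29/35 of the job is done, leaving 6/35.
After painter A leaves the rate is 6/35 per hour; the remaining 6/35 takes 1 hour.
Total = 4 + 1 = 5 hours.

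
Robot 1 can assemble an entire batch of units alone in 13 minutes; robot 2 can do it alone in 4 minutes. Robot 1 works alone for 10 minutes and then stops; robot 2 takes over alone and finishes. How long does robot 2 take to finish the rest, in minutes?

12/13 minutes

In 10 minutes robot 1 does 10/13 of the job, leaving 3/13.
Robot 2 works at 1/4 per minute, so finishing takes 3/13 ÷ 1/4 = 12/13 minutes.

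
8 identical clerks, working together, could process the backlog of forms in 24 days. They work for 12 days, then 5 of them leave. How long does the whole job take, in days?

One clerk does 1/192 of the job per day.
After 12 days with 8 clerks, 1/2 is done (1/2 left).
With 3 clerks the rate is 3/192 = 1/64, so the rest takes 1/2 ÷ 1/64 = 32 days.
Total = 12 + 32 = 44 days.

44 days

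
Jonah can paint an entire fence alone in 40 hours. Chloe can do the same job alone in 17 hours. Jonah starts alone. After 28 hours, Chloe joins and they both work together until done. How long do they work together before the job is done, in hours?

68/19 hours

In the first 28 hours Jonah alone does 28/40 = 7/10 of the job, leaving 3/10.
Once everyone is working, combined rate: 1/40 + 1/17 = (17 + 40)/680 = 57/680 per hour.
Remaining 3/10 at 57/680 per hour takes 68/19 hours.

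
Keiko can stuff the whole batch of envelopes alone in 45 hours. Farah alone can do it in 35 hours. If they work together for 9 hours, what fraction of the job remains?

Combined rate: 1/45 + 1/35 = (7 + 9)/315 = 16/315 per hour.
In 9 hours they complete 9·16/315 = 16/35 of the job.
So 19/35 remains.

19/35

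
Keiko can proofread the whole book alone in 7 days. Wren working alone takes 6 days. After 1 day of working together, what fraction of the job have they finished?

13/42

Combined rate: 1/7 + 1/6 = (6 + 7)/42 = 13/42 per day.
In 1 day they complete 1·13/42 = 13/42 of the job.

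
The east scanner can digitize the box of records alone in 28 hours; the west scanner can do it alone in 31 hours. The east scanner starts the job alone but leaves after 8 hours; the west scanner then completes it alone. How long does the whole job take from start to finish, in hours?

In 8 hours the east scanner does 8/28 = 2/7 of the job, leaving 5/7.
The west scanner works at 1/31 per hour, so finishing takes 5/7 ÷ 1/31 = 155/7 hours.
Total time = 8 + 155/7 = 211/7 hours.

211/7 hours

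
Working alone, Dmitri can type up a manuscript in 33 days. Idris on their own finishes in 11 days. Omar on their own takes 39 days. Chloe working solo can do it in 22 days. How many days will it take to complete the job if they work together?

Combined rate: 1/33 + 1/11 + 1/39 + 1/22 = (26 + 78 + 22 + 39)/858 = 165/858 = 5/26 per day.
Time = 1 ÷ (5/26) = 26/5 days.

26/5 days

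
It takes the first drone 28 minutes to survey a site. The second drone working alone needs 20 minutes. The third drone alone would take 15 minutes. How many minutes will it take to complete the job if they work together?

105/16 minutes

Combined rate: 1/28 + 1/20 + 1/15 = (15 + 21 + 28)/420 = 64/420 = 16/105 per minute.
Time = 1 ÷ (16/105) = 105/16 minutes.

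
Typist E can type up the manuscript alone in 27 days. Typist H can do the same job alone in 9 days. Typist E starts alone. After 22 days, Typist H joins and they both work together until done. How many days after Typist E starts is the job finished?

In the first 22 days Typist E alone does 22/27 of the job, leaving 5/27.
Once everyone is working, combined rate: 1/27 + 1/9 = (1 + 3)/27 = 4/27 per day.
Remaining 5/27 at 4/27 per day takes 5/4 days.
Total from the start = 22 + 5/4 = 93/4 days.

93/4 days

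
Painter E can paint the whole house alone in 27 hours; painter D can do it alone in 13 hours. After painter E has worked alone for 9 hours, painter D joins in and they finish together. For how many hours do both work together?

117/20 hours

In 9 hours painter E does 9/27 = 1/3 of the job, leaving 2/3.
Painter E and painter D together work at 40/351 per hour, so finishing takes 2/3 ÷ 40/351 = 117/20 hours.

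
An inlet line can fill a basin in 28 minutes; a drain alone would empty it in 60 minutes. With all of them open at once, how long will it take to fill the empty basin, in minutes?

Net rate = 1/28 − 1/60 = (15 − 7)/420 = 8/420 = 2/105 per minute.
Filling time = 1 ÷ (2/105) = 105/2 minutes.

105/2 minutes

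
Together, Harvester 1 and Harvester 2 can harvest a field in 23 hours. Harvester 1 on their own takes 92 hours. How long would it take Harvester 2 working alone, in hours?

92/3 hours

Combined rate is 1/23 per hour.
Known contribution: 1/92 per hour.
So Harvester 2's rate is 1/23 − 1/92 = 3/92, meaning 92/3 hours alone.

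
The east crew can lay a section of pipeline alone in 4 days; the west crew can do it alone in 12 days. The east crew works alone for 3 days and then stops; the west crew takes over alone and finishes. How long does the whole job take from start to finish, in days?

6 days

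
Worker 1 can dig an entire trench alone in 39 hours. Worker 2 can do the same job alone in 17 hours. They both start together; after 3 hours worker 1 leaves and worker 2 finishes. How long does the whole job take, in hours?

204/13 hours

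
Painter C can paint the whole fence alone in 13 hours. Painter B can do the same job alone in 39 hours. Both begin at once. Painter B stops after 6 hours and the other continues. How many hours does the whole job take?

11 hours

In the first 6 hours the combined rate is 4/39, so 8/13 of the job is done, leaving 5/13.
After Painter B leaves the rate is 1/13 per hour; the remaining 5/13 takes 5 hours.
Total = 6 + 5 = 11 hours.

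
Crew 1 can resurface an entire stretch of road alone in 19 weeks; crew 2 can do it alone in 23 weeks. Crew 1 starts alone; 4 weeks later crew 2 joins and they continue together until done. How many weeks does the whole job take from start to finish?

171/14 weeks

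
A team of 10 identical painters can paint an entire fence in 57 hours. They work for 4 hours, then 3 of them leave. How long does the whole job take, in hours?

One painter does 1/570 of the job per hour.
After 4 hours with 10 painters, 4/57 is done (53/57 left).
With 7 painters the rate is 7/570, so the rest takes 53/57 ÷ 7/570 = 530/7 hours.
Total = 4 + 530/7 = 558/7 hours.

558/7 hours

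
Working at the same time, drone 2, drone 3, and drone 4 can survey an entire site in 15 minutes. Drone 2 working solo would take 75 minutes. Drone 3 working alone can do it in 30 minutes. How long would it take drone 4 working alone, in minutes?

Combined rate is 1/15 per minute.
Known contribution: 1/75 + 1/30 = (2 + 5)/150 = 7/150 per minute.
So drone 4's rate is 1/15 − 7/150 = 1/50, meaning 50 minutes alone.

50 minutes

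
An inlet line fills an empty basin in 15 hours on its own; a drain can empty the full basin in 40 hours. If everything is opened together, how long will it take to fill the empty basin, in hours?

Net rate = 1/15 − 1/40 = (8 − 3)/120 = 5/120 = 1/24 per hour.
Filling time = 1 ÷ (1/24) = 24 hours.

24 hours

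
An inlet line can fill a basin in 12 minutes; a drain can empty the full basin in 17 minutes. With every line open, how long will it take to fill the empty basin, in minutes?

Net rate = 1/12 − 1/17 = (17 − 12)/204 = 5/204 per minute.
Filling time = 1 ÷ (5/204) = 204/5 minutes.

204/5 minutes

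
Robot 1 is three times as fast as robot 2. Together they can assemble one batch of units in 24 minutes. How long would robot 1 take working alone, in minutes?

32 minutes

Let robot 2's rate be r; then robot 1's rate is 3r, so together (3 + 1)r = 4r = 1/24.
Thus r = 1/96 per minute.
Robot 2 alone: 96 minutes; robot 1 alone: 32 minutes.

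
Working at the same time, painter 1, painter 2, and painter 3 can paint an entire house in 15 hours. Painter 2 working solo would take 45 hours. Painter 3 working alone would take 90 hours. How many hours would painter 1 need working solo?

Combined rate is 1/15 per hour.
Known contribution: 1/45 + 1/90 = (2 + 1)/90 = 3/90 = 1/30 per hour.
So painter 1's rate is 1/15 − 1/30 = 1/30, meaning 30 hours alone.

30 hours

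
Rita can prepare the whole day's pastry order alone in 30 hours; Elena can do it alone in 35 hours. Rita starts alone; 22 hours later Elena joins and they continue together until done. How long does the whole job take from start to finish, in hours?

342/13 hours

In 22 hours Rita does 22/30 = 11/15 of the job, leaving 4/15.
Rita and Elena together work at 13/210 per hour, so finishing takes 4/15 ÷ 13/210 = 56/13 hours.
Total time = 22 + 56/13 = 342/13 hours.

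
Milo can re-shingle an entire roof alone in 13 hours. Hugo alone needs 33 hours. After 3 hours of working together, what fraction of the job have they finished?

46/143

Combined rate: 1/13 + 1/33 = (33 + 13)/429 = 46/429 per hour.
In 3 hours they complete 3·46/429 = 46/143 of the job.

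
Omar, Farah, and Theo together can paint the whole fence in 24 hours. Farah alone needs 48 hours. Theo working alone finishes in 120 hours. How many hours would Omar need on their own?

80 hours

Combined rate is 1/24 per hour.
Known contribution: 1/48 + 1/120 = (5 + 2)/240 = 7/240 per hour.
So Omar's rate is 1/24 − 7/240 = 1/80, meaning 80 hours alone.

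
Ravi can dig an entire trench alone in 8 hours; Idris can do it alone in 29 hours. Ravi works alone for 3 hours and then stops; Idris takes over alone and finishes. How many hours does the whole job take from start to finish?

In 3 hours Ravi does 3/8 of the job, leaving 5/8.
Idris works at 1/29 per hour, so finishing takes 5/8 ÷ 1/29 = 145/8 hours.
Total time = 3 + 145/8 = 169/8 hours.

169/8 hours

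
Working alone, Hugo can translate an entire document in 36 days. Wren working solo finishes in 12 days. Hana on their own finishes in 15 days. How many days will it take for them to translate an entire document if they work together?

45/8 days

Combined rate: 1/36 + 1/12 + 1/15 = (5 + 15 + 12)/180 = 32/180 = 8/45 per day.
Time = 1 ÷ (8/45) = 45/8 days.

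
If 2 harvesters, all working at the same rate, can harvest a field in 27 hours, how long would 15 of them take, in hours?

18/5 hours

Total work is 2·27 = 54 harvester-hours.
With 15 harvesters: 54/15 = 18/5 hours.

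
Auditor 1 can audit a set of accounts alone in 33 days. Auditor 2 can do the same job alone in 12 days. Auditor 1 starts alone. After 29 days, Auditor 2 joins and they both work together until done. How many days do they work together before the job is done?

16/15 days

In the first 29 days Auditor 1 alone does 29/33 of the job, leaving 4/33.
Once everyone is working, combined rate: 1/33 + 1/12 = (4 + 11)/132 = 15/132 = 5/44 per day.
Remaining 4/33 at 5/44 per day takes 16/15 days.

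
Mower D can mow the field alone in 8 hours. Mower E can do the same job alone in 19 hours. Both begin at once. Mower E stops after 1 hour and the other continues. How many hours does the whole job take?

144/19 hours

In the first 1 hour the combined rate is 27/152, so 27/152 of the job is done, leaving 125/152.
After Mower E leaves the rate is 1/8 per hour; the remaining 125/152 takes 125/19 hours.
Total = 1 + 125/19 = 144/19 hours.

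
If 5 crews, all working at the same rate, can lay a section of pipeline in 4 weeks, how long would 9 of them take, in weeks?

20/9 weeks

Total work is 5·4 = 20 crew-weeks.
With 9 crews: 20/9 weeks.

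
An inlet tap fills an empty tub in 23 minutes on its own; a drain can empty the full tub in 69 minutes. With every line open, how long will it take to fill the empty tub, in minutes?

Net rate = 1/23 − 1/69 = (3 − 1)/69 = 2/69 per minute.
Filling time = 1 ÷ (2/69) = 69/2 minutes.

69/2 minutes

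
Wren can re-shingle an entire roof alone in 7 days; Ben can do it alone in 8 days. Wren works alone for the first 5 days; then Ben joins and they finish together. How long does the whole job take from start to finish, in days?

In 5 days Wren does 5/7 of the job, leaving 2/7.
Wren and Ben together work at 15/56 per day, so finishing takes 2/7 ÷ 15/56 = 16/15 days.
Total time = 5 + 16/15 = 91/15 days.

91/15 days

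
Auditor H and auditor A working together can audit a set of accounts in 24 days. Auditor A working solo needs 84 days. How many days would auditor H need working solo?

Combined rate is 1/24 per day.
Known contribution: 1/84 per day.
So auditor H's rate is 1/24 − 1/84 = 5/168, meaning 168/5 days alone.

168/5 days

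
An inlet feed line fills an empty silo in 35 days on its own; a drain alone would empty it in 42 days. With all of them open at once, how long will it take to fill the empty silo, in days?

210 days

Net rate = 1/35 − 1/42 = (6 − 5)/210 = 1/210 per day.
Filling time = 1 ÷ (1/210) = 210 days.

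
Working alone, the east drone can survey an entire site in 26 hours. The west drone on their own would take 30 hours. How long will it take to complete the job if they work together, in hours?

195/14 hours

Combined rate: 1/26 + 1/30 = (15 + 13)/390 = 28/390 = 14/195 per hour.
Time = 1 ÷ (14/195) = 195/14 hours.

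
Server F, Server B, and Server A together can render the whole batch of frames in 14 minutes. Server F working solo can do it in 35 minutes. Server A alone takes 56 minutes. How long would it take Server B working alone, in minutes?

Combined rate is 1/14 per minute.
Known contribution: 1/35 + 1/56 = (8 + 5)/280 = 13/280 per minute.
So Server B's rate is 1/14 − 13/280 = 1/40, meaning 40 minutes alone.

40 minutes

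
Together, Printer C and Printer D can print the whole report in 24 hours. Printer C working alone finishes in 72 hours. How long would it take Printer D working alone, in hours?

Combined rate is 1/24 per hour.
Known contribution: 1/72 per hour.
So Printer D's rate is 1/24 − 1/72 = 1/36, meaning 36 hours alone.

36 hours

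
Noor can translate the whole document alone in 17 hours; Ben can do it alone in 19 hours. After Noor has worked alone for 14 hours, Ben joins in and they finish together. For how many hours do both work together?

In 14 hours Noor does 14/17 of the job, leaving 3/17.
Noor and Ben together work at 36/323 per hour, so finishing takes 3/17 ÷ 36/323 = 19/12 hours.

19/12 hours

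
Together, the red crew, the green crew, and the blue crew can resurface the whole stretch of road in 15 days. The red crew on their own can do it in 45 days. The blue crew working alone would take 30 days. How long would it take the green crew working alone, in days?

90 days

Combined rate is 1/15 per day.
Known contribution: 1/45 + 1/30 = (2 + 3)/90 = 5/90 = 1/18 per day.
So the green crew's rate is 1/15 − 1/18 = 1/90, meaning 90 days alone.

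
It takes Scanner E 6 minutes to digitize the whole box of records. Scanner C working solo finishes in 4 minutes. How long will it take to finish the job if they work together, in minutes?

12/5 minutes

Combined rate: 1/6 + 1/4 = (2 + 3)/12 = 5/12 per minute.
Time = 1 ÷ (5/12) = 12/5 minutes.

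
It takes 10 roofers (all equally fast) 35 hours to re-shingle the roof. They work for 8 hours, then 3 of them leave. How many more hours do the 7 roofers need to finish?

270/7 hours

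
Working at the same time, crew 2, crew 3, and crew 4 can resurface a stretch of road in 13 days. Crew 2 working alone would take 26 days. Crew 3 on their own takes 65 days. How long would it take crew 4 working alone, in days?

Combined rate is 1/13 per day.
Known contribution: 1/26 + 1/65 = (5 + 2)/130 = 7/130 per day.
So crew 4's rate is 1/13 − 7/130 = 3/130, meaning 130/3 days alone.

130/3 days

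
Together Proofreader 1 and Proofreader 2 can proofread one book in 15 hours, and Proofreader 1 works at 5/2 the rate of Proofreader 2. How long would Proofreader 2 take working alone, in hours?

105/2 hours

Let Proofreader 2's rate be r; then Proofreader 1's rate is (5/2)r, so together (5/2 + 1)r = (7/2)r = 1/15.
Thus r = 2/105 per hour.
Proofreader 2 alone: 105/2 hours; Proofreader 1 alone: 21 hours.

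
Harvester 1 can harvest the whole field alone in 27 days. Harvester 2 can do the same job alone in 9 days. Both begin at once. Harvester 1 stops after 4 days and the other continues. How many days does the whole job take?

In the first 4 days the combined rate is 4/27, so 16/27 of the job is done, leaving 11/27.
After Harvester 1 leaves the rate is 1/9 per day; the remaining 11/27 takes 11/3 days.
Total = 4 + 11/3 = 23/3 days.

23/3 days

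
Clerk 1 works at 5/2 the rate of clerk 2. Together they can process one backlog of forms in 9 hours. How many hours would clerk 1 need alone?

63/5 hours

Let clerk 2's rate be r; then clerk 1's rate is (5/2)r, so together (5/2 + 1)r = (7/2)r = 1/9.
Thus r = 2/63 per hour.
Clerk 2 alone: 63/2 hours; clerk 1 alone: 63/5 hours.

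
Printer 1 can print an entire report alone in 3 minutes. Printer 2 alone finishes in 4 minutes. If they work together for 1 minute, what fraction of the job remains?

5/12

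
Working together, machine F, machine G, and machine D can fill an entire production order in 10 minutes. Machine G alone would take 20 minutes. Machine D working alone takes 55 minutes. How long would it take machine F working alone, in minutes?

220/7 minutes

Combined rate is 1/10 per minute.
Known contribution: 1/20 + 1/55 = (11 + 4)/220 = 15/220 = 3/44 per minute.
So machine F's rate is 1/10 − 3/44 = 7/220, meaning 220/7 minutes alone.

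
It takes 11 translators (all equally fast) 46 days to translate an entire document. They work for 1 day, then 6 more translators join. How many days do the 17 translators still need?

One translator does 1/506 of the job per day.
After 1 day with 11 translators, 1/46 is done (45/46 left).
With 17 translators the rate is 17/506, so the rest takes 45/46 ÷ 17/506 = 495/17 days.

495/17 days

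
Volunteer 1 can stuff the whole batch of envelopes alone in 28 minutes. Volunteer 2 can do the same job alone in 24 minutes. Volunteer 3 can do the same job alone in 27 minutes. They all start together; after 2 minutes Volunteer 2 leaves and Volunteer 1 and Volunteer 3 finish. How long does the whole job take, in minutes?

In the first 2 minutes the combined rate is 173/1512, so 173/756 of the job is done, leaving 583/756.
After Volunteer 2 leaves the rate is 55/756 per minute; the remaining 583/756 takes 53/5 minutes.
Total = 2 + 53/5 = 63/5 minutes.

63/5 minutes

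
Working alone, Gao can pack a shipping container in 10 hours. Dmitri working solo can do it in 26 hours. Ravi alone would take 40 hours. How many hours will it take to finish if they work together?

104/17 hours

Combined rate: 1/10 + 1/26 + 1/40 = (52 + 20 + 13)/520 = 85/520 = 17/104 per hour.
Time = 1 ÷ (17/104) = 104/17 hours.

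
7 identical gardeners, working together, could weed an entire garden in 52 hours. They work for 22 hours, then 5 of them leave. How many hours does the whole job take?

127 hours

One gardener does 1/364 of the job per hour.
After 22 hours with 7 gardeners, 11/26 is done (15/26 left).
With 2 gardeners the rate is 2/364 = 1/182, so the rest takes 15/26 ÷ 1/182 = 105 hours.
Total = 22 + 105 = 127 hours.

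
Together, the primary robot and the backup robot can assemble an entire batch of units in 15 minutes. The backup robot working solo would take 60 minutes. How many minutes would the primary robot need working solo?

Combined rate is 1/15 per minute.
Known contribution: 1/60 per minute.
So the primary robot's rate is 1/15 − 1/60 = 1/20, meaning 20 minutes alone.

20 minutes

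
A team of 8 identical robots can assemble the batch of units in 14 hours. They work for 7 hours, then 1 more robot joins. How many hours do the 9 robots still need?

56/9 hours

One robot does 1/112 of the job per hour.
After 7 hours with 8 robots, 1/2 is done (1/2 left).
With 9 robots the rate is 9/112, so the rest takes 1/2 ÷ 9/112 = 56/9 hours.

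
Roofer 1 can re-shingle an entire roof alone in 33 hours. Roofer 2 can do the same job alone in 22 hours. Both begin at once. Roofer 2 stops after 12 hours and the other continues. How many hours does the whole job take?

In the first 12 hours the combined rate is 5/66, so 10/11 of the job is done, leaving 1/11.
After roofer 2 leaves the rate is 1/33 per hour; the remaining 1/11 takes 3 hours.
Total = 12 + 3 = 15 hours.

15 hours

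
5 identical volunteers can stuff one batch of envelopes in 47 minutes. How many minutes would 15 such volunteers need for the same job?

Total work is 5·47 = 235 volunteer-minutes.
With 15 volunteers: 235/15 = 47/3 minutes.

47/3 minutes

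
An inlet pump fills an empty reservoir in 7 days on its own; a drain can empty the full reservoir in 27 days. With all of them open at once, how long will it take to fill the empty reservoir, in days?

Net rate = 1/7 − 1/27 = (27 − 7)/189 = 20/189 per day.
Filling time = 1 ÷ (20/189) = 189/20 days.

189/20 days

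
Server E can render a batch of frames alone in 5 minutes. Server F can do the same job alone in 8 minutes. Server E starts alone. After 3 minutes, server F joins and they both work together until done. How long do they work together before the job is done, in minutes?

16/13 minutes

In the first 3 minutes server E alone does 3/5 of the job, leaving 2/5.
Once everyone is working, combined rate: 1/5 + 1/8 = (8 + 5)/40 = 13/40 per minute.
Remaining 2/5 at 13/40 per minute takes 16/13 minutes.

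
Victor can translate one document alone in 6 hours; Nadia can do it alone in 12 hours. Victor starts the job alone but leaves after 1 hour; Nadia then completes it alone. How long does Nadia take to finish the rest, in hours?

10 hours

In 1 hour Victor does 1/6 of the job, leaving 5/6.
Nadia works at 1/12 per hour, so finishing takes 5/6 ÷ 1/12 = 10 hours.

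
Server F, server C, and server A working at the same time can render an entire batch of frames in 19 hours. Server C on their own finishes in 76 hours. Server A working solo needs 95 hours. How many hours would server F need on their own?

380/11 hours

Combined rate is 1/19 per hour.
Known contribution: 1/76 + 1/95 = (5 + 4)/380 = 9/380 per hour.
So server F's rate is 1/19 − 9/380 = 11/380, meaning 380/11 hours alone.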